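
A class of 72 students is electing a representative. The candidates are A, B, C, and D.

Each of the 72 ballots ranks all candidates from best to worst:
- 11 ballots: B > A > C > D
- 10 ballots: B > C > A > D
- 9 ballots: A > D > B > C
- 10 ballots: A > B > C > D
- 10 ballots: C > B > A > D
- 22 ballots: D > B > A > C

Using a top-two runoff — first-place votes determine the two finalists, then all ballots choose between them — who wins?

Round 1 first-place votes: A 19, B 21, C 10, D 22. D and B advance.
Runoff: D is ranked above B on 31 ballots, B above D on 41.

B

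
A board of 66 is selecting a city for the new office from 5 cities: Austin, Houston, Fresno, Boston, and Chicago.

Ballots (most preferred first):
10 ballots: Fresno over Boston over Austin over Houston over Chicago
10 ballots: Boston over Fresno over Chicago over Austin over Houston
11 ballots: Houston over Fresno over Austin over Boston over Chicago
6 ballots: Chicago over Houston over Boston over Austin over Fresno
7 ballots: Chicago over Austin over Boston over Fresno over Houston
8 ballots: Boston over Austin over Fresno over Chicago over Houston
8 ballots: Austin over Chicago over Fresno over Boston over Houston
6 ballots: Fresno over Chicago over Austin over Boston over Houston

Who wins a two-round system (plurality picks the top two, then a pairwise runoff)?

Round 1 first-place votes: Austin 8, Houston 11, Fresno 16, Boston 18, Chicago 13. Boston and Fresno advance.
Runoff: Boston is ranked above Fresno on 31 ballots, Fresno above Boston on 35.

Fresno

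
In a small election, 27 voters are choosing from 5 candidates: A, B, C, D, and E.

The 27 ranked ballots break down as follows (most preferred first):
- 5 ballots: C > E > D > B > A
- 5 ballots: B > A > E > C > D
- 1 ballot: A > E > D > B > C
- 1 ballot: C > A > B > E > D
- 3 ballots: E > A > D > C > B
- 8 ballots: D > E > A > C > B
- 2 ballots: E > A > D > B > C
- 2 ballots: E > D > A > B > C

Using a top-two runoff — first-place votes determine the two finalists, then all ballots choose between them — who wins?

E

Round 1 first-place votes: A 1, B 5, C 6, D 8, E 7. D and E advance.
Runoff: D is ranked above E on 8 ballots, E above D on 19.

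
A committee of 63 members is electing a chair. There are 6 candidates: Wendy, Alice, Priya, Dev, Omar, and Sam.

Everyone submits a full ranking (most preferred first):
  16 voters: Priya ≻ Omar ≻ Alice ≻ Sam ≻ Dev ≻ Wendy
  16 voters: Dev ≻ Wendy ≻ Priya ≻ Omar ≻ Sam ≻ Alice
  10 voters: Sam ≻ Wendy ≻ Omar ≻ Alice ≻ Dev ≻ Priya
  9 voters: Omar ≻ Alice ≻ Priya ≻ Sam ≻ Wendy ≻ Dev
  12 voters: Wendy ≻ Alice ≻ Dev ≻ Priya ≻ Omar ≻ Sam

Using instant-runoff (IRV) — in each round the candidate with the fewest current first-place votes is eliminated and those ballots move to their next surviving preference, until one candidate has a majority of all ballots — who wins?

Wendy

Round 1: Wendy 12, Alice 0, Priya 16, Dev 16, Omar 9, Sam 10. Alice eliminated.
Round 2: Wendy 12, Priya 16, Dev 16, Omar 9, Sam 10. Omar eliminated.
Round 3: Wendy 12, Priya 25, Dev 16, Sam 10. Sam eliminated.
Round 4: Wendy 22, Priya 25, Dev 16. Dev eliminated.
Round 5: Wendy 38, Priya 25. Wendy has a majority (≥32).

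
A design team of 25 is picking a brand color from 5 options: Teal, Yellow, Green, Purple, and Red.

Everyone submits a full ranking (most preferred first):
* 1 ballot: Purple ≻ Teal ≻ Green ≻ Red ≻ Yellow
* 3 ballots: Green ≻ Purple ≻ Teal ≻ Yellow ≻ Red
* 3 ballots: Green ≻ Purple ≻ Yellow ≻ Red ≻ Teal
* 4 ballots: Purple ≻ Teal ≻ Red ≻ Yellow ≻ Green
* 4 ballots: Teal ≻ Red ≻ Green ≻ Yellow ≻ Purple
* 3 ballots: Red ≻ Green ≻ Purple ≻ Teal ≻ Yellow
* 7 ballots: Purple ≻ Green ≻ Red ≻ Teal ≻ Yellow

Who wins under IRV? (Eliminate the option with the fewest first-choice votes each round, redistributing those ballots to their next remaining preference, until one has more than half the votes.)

Round 1: Teal 4, Yellow 0, Green 6, Purple 12, Red 3. Yellow eliminated.
Round 2: Teal 4, Green 6, Purple 12, Red 3. Red eliminated.
Round 3: Teal 4, Green 9, Purple 12. Teal eliminated.
Round 4: Green 13, Purple 12. Green has a majority (≥13).

Green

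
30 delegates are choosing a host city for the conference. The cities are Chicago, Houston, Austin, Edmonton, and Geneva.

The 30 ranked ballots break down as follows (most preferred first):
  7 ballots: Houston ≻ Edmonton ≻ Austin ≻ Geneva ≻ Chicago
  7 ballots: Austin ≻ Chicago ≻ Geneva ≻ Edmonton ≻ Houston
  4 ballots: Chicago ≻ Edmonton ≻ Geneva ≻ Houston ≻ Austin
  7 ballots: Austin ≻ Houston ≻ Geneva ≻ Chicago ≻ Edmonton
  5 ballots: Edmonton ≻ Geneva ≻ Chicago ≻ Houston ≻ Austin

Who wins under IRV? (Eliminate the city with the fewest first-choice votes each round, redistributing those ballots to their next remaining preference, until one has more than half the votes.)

Round 1: Chicago 4, Houston 7, Austin 14, Edmonton 5, Geneva 0. Geneva eliminated.
Round 2: Chicago 4, Houston 7, Austin 14, Edmonton 5. Chicago eliminated.
Round 3: Houston 7, Austin 14, Edmonton 9. Houston eliminated.
Round 4: Austin 14, Edmonton 16. Edmonton has a majority (≥16).

Edmonton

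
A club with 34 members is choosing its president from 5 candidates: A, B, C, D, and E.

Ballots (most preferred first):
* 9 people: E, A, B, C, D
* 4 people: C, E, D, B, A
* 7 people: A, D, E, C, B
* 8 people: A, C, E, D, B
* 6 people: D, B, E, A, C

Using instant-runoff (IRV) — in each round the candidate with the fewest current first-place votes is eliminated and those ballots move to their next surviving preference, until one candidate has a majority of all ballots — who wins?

Round 1: A 15, B 0, C 4, D 6, E 9. B eliminated.
Round 2: A 15, C 4, D 6, E 9. C eliminated.
Round 3: A 15, D 6, E 13. D eliminated.
Round 4: A 15, E 19. E has a majority (≥18).

E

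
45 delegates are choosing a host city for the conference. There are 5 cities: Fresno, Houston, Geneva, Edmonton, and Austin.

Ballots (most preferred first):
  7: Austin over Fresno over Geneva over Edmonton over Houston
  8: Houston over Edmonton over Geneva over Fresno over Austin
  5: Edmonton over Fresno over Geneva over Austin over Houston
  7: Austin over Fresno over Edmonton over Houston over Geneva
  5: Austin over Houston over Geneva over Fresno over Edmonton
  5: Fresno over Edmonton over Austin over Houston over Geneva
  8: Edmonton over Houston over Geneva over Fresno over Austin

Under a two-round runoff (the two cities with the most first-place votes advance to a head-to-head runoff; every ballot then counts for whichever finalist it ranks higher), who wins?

Edmonton

Round 1 first-place votes: Fresno 5, Houston 8, Geneva 0, Edmonton 13, Austin 19. Austin and Edmonton advance.
Runoff: Austin is ranked above Edmonton on 19 ballots, Edmonton above Austin on 26.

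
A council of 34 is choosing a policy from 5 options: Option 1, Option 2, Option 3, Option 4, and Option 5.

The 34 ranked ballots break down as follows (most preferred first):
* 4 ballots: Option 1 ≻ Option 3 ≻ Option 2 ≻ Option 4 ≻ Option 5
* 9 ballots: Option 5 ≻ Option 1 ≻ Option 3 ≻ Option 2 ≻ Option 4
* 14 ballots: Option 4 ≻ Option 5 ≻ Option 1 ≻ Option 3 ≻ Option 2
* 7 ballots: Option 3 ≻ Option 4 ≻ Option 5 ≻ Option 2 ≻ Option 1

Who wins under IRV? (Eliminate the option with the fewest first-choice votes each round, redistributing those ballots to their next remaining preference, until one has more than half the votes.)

Round 1: Option 1 4, Option 2 0, Option 3 7, Option 4 14, Option 5 9. Option 2 eliminated.
Round 2: Option 1 4, Option 3 7, Option 4 14, Option 5 9. Option 1 eliminated.
Round 3: Option 3 11, Option 4 14, Option 5 9. Option 5 eliminated.
Round 4: Option 3 20, Option 4 14. Option 3 has a majority (≥18).

Option 3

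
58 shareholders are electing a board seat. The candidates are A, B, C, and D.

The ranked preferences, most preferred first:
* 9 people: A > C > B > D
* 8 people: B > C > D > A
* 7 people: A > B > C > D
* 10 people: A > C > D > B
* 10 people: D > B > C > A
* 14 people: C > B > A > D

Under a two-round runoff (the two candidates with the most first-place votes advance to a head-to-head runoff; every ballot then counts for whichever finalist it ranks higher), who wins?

C

Round 1 first-place votes: A 26, B 8, C 14, D 10. A and C advance.
Runoff: A is ranked above C on 26 ballots, C above A on 32.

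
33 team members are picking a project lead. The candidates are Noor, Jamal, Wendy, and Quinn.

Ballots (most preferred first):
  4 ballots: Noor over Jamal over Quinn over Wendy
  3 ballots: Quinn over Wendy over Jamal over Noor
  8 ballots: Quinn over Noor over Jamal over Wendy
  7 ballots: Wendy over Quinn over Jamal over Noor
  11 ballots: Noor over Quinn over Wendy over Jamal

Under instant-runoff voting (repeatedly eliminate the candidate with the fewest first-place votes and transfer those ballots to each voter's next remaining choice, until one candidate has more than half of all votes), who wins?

Quinn

Round 1: Noor 15, Jamal 0, Wendy 7, Quinn 11. Jamal eliminated.
Round 2: Noor 15, Wendy 7, Quinn 11. Wendy eliminated.
Round 3: Noor 15, Quinn 18. Quinn has a majority (≥17).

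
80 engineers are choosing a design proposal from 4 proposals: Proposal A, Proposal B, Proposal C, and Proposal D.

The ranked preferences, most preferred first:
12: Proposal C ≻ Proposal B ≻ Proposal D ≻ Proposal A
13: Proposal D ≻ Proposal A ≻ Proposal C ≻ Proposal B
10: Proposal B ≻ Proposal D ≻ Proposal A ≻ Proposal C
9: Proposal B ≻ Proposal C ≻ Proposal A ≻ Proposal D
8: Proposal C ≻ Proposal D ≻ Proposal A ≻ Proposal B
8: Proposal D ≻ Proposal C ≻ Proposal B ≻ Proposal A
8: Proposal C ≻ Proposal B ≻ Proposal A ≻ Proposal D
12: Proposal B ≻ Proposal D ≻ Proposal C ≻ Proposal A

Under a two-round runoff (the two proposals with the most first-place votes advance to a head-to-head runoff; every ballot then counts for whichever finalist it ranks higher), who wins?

Round 1 first-place votes: Proposal A 0, Proposal B 31, Proposal C 28, Proposal D 21. Proposal B and Proposal C advance.
Runoff: Proposal B is ranked above Proposal C on 31 ballots, Proposal C above Proposal B on 49.

Proposal C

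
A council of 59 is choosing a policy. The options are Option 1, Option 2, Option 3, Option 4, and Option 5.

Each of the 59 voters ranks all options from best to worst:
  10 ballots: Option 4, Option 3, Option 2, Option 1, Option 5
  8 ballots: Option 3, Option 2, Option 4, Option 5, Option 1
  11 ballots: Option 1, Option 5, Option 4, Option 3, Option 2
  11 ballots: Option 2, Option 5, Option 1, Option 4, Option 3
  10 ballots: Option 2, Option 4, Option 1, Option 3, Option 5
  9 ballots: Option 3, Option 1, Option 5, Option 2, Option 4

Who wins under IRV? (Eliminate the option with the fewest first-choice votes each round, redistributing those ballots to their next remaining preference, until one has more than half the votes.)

Option 3

Round 1: Option 1 11, Option 2 21, Option 3 17, Option 4 10, Option 5 0. Option 5 eliminated.
Round 2: Option 1 11, Option 2 21, Option 3 17, Option 4 10. Option 4 eliminated.
Round 3: Option 1 11, Option 2 21, Option 3 27. Option 1 eliminated.
Round 4: Option 2 21, Option 3 38. Option 3 has a majority (≥30).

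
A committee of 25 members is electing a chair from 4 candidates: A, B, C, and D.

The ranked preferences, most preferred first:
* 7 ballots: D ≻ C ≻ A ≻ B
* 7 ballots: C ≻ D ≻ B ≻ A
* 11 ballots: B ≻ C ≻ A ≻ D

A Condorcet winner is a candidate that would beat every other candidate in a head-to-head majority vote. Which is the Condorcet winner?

C vs A: 25–0
C vs B: 14–11
C vs D: 18–7
C beats every other candidate.

C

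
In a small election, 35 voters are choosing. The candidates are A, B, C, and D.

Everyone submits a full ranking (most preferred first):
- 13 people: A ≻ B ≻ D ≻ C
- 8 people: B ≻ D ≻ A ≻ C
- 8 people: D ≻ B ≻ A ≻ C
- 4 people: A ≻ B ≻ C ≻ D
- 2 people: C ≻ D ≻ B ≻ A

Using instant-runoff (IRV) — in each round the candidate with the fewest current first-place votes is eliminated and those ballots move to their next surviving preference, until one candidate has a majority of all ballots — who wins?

Round 1: A 17, B 8, C 2, D 8. C eliminated.
Round 2: A 17, B 8, D 10. B eliminated.
Round 3: A 17, D 18. D has a majority (≥18).

D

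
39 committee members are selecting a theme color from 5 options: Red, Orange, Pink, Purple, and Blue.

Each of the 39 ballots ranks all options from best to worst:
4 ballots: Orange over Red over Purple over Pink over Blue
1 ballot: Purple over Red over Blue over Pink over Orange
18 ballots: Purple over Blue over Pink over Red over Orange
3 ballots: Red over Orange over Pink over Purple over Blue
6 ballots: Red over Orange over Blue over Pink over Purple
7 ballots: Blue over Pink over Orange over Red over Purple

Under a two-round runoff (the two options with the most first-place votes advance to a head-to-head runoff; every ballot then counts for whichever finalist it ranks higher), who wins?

Red

Round 1 first-place votes: Red 9, Orange 4, Pink 0, Purple 19, Blue 7. Purple and Red advance.
Runoff: Purple is ranked above Red on 19 ballots, Red above Purple on 20.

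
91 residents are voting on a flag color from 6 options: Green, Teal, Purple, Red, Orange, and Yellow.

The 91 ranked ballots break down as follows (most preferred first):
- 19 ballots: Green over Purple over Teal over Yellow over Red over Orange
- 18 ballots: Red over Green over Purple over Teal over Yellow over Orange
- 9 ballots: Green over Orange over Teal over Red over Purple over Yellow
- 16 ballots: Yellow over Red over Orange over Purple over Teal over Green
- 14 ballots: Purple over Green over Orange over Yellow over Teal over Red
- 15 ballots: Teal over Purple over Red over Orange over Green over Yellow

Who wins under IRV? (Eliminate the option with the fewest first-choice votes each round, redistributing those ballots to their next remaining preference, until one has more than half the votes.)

Round 1: Green 28, Teal 15, Purple 14, Red 18, Orange 0, Yellow 16. Orange eliminated.
Round 2: Green 28, Teal 15, Purple 14, Red 18, Yellow 16. Purple eliminated.
Round 3: Green 42, Teal 15, Red 18, Yellow 16. Teal eliminated.
Round 4: Green 42, Red 33, Yellow 16. Yellow eliminated.
Round 5: Green 42, Red 49. Red has a majority (≥46).

Red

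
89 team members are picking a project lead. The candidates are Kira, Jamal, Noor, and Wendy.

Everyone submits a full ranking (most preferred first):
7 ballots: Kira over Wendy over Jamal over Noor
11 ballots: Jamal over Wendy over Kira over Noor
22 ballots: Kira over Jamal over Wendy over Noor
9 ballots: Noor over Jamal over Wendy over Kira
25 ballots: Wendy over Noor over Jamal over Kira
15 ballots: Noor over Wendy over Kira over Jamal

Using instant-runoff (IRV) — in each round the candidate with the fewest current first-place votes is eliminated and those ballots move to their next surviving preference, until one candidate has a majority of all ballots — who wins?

Wendy

Round 1: Kira 29, Jamal 11, Noor 24, Wendy 25. Jamal eliminated.
Round 2: Kira 29, Noor 24, Wendy 36. Noor eliminated.
Round 3: Kira 29, Wendy 60. Wendy has a majority (≥45).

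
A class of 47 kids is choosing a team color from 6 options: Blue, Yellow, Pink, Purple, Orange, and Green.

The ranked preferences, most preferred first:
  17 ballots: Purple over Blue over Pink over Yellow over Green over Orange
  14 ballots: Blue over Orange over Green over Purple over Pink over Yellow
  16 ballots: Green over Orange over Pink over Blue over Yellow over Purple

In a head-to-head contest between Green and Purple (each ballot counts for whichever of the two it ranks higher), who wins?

Green is ranked above Purple on 30 ballots; Purple above Green on 17.

Green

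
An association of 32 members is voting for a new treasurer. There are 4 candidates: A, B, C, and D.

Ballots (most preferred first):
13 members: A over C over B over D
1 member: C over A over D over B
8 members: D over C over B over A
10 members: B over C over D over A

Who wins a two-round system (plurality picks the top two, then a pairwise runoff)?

Round 1 first-place votes: A 13, B 10, C 1, D 8. A and B advance.
Runoff: A is ranked above B on 14 ballots, B above A on 18.

B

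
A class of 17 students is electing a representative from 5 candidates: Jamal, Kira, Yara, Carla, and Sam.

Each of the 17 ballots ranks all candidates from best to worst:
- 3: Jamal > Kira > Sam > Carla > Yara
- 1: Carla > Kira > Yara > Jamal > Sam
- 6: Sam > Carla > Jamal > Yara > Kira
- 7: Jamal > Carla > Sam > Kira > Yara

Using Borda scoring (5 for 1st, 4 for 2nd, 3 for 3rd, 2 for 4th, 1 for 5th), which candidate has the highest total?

Jamal: 3×5 + 1×2 + 6×3 + 7×5 = 70
Kira: 3×4 + 1×4 + 6×1 + 7×2 = 36
Yara: 3×1 + 1×3 + 6×2 + 7×1 = 25
Carla: 3×2 + 1×5 + 6×4 + 7×4 = 63
Sam: 3×3 + 1×1 + 6×5 + 7×3 = 61

Jamal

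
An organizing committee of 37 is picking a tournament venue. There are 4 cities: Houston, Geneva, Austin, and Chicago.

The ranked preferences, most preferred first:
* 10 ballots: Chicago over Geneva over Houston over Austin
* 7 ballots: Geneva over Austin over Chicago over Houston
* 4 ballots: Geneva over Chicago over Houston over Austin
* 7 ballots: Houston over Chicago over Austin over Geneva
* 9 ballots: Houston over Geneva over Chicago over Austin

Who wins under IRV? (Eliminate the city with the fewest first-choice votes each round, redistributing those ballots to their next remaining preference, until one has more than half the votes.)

Round 1: Houston 16, Geneva 11, Austin 0, Chicago 10. Austin eliminated.
Round 2: Houston 16, Geneva 11, Chicago 10. Chicago eliminated.
Round 3: Houston 16, Geneva 21. Geneva has a majority (≥19).

Geneva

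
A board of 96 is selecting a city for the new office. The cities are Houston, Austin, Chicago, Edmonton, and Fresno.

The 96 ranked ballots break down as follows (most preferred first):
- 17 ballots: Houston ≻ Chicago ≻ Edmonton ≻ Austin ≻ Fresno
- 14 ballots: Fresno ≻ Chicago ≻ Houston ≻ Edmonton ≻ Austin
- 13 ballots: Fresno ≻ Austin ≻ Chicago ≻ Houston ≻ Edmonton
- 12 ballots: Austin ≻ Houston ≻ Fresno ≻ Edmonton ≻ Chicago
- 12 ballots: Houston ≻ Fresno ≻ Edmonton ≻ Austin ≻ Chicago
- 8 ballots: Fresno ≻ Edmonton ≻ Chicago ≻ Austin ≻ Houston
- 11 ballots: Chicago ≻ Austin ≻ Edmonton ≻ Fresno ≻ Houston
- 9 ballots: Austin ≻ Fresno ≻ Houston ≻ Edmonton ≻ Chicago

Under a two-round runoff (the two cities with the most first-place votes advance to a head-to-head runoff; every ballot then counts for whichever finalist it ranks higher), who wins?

Round 1 first-place votes: Houston 29, Austin 21, Chicago 11, Edmonton 0, Fresno 35. Fresno and Houston advance.
Runoff: Fresno is ranked above Houston on 55 ballots, Houston above Fresno on 41.

Fresno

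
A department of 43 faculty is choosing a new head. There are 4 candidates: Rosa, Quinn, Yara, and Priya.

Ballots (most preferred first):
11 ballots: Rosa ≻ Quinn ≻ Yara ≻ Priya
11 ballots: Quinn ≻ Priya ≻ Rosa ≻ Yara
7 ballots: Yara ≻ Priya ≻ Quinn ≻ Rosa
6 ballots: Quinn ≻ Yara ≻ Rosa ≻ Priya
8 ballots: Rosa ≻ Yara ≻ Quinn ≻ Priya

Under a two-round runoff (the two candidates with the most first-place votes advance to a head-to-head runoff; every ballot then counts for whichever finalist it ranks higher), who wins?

Quinn

Round 1 first-place votes: Rosa 19, Quinn 17, Yara 7, Priya 0. Rosa and Quinn advance.
Runoff: Rosa is ranked above Quinn on 19 ballots, Quinn above Rosa on 24.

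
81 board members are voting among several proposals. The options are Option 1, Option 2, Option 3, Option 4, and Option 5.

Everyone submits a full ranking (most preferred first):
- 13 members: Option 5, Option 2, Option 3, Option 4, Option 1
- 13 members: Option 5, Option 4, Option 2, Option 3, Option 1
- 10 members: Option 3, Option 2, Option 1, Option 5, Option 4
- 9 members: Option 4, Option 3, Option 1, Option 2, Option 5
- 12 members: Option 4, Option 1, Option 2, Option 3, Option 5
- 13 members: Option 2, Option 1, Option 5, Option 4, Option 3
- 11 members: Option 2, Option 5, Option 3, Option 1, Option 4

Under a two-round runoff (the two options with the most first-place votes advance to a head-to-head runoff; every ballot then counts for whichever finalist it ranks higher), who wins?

Option 2

Round 1 first-place votes: Option 1 0, Option 2 24, Option 3 10, Option 4 21, Option 5 26. Option 5 and Option 2 advance.
Runoff: Option 5 is ranked above Option 2 on 26 ballots, Option 2 above Option 5 on 55.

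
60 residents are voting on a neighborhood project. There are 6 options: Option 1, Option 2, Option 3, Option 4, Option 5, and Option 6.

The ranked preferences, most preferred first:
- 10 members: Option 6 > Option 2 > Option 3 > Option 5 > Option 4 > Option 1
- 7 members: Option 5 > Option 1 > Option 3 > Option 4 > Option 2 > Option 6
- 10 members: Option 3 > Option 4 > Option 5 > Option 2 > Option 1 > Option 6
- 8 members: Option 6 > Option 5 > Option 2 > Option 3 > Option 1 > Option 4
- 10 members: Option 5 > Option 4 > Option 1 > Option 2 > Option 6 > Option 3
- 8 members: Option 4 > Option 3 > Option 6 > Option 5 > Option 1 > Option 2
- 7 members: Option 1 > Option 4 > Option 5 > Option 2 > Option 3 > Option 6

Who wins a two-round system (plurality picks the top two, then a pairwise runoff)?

Option 5

Round 1 first-place votes: Option 1 7, Option 2 0, Option 3 10, Option 4 8, Option 5 17, Option 6 18. Option 6 and Option 5 advance.
Runoff: Option 6 is ranked above Option 5 on 26 ballots, Option 5 above Option 6 on 34.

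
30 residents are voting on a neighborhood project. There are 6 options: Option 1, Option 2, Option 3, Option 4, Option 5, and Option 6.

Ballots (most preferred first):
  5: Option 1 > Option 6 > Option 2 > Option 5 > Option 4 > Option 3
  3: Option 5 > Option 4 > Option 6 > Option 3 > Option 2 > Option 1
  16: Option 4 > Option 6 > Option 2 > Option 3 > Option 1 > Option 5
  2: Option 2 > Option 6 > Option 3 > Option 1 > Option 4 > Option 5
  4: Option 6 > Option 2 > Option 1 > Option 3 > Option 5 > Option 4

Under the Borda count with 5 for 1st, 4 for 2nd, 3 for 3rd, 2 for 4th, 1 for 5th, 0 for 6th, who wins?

Option 1: 5×5 + 3×0 + 16×1 + 2×2 + 4×3 = 57
Option 2: 5×3 + 3×1 + 16×3 + 2×5 + 4×4 = 92
Option 3: 5×0 + 3×2 + 16×2 + 2×3 + 4×2 = 52
Option 4: 5×1 + 3×4 + 16×5 + 2×1 + 4×0 = 99
Option 5: 5×2 + 3×5 + 16×0 + 2×0 + 4×1 = 29
Option 6: 5×4 + 3×3 + 16×4 + 2×4 + 4×5 = 121

Option 6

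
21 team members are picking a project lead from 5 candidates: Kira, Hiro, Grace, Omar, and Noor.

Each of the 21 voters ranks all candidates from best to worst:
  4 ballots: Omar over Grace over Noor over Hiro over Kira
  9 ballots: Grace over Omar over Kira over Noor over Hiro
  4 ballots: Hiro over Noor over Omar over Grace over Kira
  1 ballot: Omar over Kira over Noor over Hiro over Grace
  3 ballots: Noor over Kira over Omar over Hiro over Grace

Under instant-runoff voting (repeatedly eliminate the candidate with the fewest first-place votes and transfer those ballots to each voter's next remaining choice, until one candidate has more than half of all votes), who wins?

Round 1: Kira 0, Hiro 4, Grace 9, Omar 5, Noor 3. Kira eliminated.
Round 2: Hiro 4, Grace 9, Omar 5, Noor 3. Noor eliminated.
Round 3: Hiro 4, Grace 9, Omar 8. Hiro eliminated.
Round 4: Grace 9, Omar 12. Omar has a majority (≥11).

Omar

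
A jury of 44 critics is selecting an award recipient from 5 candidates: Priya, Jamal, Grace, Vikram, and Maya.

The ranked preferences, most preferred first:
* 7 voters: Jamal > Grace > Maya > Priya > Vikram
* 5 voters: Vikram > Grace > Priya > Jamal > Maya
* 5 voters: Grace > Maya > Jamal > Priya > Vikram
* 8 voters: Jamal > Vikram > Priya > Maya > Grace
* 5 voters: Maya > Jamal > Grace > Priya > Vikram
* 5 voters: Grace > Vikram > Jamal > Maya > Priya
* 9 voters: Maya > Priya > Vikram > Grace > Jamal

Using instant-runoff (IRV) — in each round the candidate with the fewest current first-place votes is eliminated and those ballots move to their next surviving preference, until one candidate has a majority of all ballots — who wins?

Grace

Round 1: Priya 0, Jamal 15, Grace 10, Vikram 5, Maya 14. Priya eliminated.
Round 2: Jamal 15, Grace 10, Vikram 5, Maya 14. Vikram eliminated.
Round 3: Jamal 15, Grace 15, Maya 14. Maya eliminated.
Round 4: Jamal 20, Grace 24. Grace has a majority (≥23).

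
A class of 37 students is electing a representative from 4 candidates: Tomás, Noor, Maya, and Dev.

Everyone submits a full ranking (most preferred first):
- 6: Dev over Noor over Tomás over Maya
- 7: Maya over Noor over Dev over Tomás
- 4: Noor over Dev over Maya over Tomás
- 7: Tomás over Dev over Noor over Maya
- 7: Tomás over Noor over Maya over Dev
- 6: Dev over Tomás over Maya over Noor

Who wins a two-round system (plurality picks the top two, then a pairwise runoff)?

Round 1 first-place votes: Tomás 14, Noor 4, Maya 7, Dev 12. Tomás and Dev advance.
Runoff: Tomás is ranked above Dev on 14 ballots, Dev above Tomás on 23.

Dev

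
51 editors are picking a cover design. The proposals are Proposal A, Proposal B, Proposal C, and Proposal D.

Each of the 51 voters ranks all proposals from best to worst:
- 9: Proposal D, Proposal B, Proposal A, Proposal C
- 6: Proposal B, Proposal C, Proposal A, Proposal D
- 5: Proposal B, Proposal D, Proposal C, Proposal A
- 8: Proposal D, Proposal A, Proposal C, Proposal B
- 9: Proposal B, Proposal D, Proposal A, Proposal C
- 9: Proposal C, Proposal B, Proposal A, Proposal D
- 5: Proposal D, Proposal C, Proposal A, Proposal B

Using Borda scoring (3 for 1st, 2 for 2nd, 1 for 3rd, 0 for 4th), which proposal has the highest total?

Proposal A: 9×1 + 6×1 + 5×0 + 8×2 + 9×1 + 9×1 + 5×1 = 54
Proposal B: 9×2 + 6×3 + 5×3 + 8×0 + 9×3 + 9×2 + 5×0 = 96
Proposal C: 9×0 + 6×2 + 5×1 + 8×1 + 9×0 + 9×3 + 5×2 = 62
Proposal D: 9×3 + 6×0 + 5×2 + 8×3 + 9×2 + 9×0 + 5×3 = 94

Proposal B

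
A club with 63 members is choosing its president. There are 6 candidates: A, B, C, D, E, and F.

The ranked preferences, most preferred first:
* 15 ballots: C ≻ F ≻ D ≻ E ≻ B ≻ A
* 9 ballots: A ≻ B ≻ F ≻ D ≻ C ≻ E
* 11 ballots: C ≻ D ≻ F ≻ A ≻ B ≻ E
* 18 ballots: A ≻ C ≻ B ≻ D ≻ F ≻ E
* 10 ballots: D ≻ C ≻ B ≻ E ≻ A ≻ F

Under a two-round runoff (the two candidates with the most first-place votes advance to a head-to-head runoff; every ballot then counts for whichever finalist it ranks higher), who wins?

Round 1 first-place votes: A 27, B 0, C 26, D 10, E 0, F 0. A and C advance.
Runoff: A is ranked above C on 27 ballots, C above A on 36.

C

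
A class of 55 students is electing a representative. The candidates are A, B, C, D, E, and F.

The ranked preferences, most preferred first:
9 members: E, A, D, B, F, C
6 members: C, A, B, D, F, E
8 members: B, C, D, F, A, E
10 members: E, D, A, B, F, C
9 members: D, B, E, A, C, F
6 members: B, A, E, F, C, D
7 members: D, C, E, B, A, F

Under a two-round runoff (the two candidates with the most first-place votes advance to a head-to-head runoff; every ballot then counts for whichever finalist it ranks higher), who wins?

Round 1 first-place votes: A 0, B 14, C 6, D 16, E 19, F 0. E and D advance.
Runoff: E is ranked above D on 25 ballots, D above E on 30.

D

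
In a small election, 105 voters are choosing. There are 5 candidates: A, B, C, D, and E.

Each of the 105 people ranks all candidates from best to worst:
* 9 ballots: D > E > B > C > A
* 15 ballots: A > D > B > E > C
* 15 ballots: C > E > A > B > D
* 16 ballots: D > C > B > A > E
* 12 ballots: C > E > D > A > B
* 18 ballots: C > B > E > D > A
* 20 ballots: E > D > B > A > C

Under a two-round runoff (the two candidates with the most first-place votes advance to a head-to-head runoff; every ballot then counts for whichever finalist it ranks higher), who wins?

Round 1 first-place votes: A 15, B 0, C 45, D 25, E 20. C and D advance.
Runoff: C is ranked above D on 45 ballots, D above C on 60.

D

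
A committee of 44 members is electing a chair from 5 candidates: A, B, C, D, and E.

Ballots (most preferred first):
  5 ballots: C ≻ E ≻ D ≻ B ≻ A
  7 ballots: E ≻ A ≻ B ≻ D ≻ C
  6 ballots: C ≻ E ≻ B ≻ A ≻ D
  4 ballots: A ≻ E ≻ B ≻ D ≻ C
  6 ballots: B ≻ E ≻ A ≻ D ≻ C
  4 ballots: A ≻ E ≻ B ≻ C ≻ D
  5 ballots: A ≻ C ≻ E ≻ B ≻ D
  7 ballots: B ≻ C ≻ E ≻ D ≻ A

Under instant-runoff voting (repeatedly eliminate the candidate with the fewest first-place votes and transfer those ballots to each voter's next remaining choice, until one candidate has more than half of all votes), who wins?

Round 1: A 13, B 13, C 11, D 0, E 7. D eliminated.
Round 2: A 13, B 13, C 11, E 7. E eliminated.
Round 3: A 20, B 13, C 11. C eliminated.
Round 4: A 20, B 24. B has a majority (≥23).

B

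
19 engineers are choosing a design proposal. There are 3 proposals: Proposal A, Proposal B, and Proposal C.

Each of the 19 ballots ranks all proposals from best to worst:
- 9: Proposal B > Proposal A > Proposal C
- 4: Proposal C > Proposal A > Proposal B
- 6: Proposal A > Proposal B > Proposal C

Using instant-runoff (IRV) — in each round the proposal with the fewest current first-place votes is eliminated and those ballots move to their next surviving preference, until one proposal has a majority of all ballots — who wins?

Proposal A

Round 1: Proposal A 6, Proposal B 9, Proposal C 4. Proposal C eliminated.
Round 2: Proposal A 10, Proposal B 9. Proposal A has a majority (≥10).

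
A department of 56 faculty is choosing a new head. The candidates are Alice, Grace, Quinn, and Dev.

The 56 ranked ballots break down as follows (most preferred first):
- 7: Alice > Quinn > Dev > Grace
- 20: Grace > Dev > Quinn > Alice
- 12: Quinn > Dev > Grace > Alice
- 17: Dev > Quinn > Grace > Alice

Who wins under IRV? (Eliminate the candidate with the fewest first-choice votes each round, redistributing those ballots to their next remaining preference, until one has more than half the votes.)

Round 1: Alice 7, Grace 20, Quinn 12, Dev 17. Alice eliminated.
Round 2: Grace 20, Quinn 19, Dev 17. Dev eliminated.
Round 3: Grace 20, Quinn 36. Quinn has a majority (≥29).

Quinn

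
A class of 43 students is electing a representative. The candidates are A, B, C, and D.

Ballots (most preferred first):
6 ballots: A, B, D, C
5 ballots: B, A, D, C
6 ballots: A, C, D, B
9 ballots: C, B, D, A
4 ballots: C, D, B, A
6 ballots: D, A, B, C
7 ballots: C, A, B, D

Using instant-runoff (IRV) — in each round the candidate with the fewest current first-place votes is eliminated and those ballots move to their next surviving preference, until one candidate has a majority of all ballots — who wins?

A

Round 1: A 12, B 5, C 20, D 6. B eliminated.
Round 2: A 17, C 20, D 6. D eliminated.
Round 3: A 23, C 20. A has a majority (≥22).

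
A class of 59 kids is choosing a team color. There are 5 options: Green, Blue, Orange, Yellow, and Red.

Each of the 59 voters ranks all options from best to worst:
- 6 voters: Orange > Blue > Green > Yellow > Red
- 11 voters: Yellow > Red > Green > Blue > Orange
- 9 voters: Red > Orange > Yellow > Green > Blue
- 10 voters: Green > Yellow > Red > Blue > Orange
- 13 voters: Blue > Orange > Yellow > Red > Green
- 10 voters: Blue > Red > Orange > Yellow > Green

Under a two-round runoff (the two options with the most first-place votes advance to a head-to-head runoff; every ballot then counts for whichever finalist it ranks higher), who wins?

Round 1 first-place votes: Green 10, Blue 23, Orange 6, Yellow 11, Red 9. Blue and Yellow advance.
Runoff: Blue is ranked above Yellow on 29 ballots, Yellow above Blue on 30.

Yellow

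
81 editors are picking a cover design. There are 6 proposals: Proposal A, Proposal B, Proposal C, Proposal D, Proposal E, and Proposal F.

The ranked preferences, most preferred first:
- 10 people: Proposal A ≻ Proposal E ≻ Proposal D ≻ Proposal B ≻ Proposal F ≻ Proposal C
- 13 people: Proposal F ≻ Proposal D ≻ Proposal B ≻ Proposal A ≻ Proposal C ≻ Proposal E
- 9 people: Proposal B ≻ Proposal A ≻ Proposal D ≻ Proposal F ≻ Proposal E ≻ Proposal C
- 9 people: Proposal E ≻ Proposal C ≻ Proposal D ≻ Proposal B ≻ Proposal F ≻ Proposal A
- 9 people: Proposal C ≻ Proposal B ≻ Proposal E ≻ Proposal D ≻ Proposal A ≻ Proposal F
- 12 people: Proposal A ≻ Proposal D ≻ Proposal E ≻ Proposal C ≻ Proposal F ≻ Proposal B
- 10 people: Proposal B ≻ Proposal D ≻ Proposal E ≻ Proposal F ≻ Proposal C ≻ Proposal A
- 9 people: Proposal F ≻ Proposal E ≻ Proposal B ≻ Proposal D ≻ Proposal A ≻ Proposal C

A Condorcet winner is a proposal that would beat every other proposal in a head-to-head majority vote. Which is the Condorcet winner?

Proposal D

Proposal D vs Proposal A: 50–31
Proposal D vs Proposal B: 44–37
Proposal D vs Proposal C: 63–18
Proposal D vs Proposal E: 44–37
Proposal D vs Proposal F: 59–22
Proposal D beats every other proposal.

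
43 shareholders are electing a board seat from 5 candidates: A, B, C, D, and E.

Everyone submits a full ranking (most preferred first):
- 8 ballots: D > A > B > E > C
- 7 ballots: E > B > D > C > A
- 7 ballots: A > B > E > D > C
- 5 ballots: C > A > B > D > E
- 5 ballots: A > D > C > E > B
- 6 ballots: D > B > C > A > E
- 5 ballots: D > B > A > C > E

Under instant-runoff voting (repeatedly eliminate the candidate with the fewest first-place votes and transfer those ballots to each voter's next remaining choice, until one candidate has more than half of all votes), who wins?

Round 1: A 12, B 0, C 5, D 19, E 7. B eliminated.
Round 2: A 12, C 5, D 19, E 7. C eliminated.
Round 3: A 17, D 19, E 7. E eliminated.
Round 4: A 17, D 26. D has a majority (≥22).

D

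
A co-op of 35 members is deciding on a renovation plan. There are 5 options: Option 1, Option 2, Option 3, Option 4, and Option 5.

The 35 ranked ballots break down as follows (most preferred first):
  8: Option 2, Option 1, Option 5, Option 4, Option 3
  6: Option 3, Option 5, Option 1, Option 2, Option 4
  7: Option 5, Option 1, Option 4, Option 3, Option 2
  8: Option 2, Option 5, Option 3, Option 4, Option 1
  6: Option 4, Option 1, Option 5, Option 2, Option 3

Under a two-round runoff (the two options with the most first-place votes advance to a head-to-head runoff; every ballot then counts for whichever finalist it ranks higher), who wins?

Option 5

Round 1 first-place votes: Option 1 0, Option 2 16, Option 3 6, Option 4 6, Option 5 7. Option 2 and Option 5 advance.
Runoff: Option 2 is ranked above Option 5 on 16 ballots, Option 5 above Option 2 on 19.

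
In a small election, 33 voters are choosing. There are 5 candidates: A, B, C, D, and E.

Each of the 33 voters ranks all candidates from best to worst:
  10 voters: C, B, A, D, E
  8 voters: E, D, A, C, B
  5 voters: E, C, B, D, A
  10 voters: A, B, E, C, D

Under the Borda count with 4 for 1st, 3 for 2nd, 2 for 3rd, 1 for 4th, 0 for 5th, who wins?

A: 10×2 + 8×2 + 5×0 + 10×4 = 76
B: 10×3 + 8×0 + 5×2 + 10×3 = 70
C: 10×4 + 8×1 + 5×3 + 10×1 = 73
D: 10×1 + 8×3 + 5×1 + 10×0 = 39
E: 10×0 + 8×4 + 5×4 + 10×2 = 72

A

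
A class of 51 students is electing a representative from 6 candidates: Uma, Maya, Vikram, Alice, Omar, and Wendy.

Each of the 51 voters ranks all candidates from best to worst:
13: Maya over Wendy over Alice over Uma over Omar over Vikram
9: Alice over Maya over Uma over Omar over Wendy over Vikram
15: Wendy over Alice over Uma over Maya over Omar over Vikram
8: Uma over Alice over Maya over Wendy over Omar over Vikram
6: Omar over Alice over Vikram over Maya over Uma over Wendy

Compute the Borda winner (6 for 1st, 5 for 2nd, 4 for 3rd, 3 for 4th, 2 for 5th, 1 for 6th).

Alice

Uma: 13×3 + 9×4 + 15×4 + 8×6 + 6×2 = 195
Maya: 13×6 + 9×5 + 15×3 + 8×4 + 6×3 = 218
Vikram: 13×1 + 9×1 + 15×1 + 8×1 + 6×4 = 69
Alice: 13×4 + 9×6 + 15×5 + 8×5 + 6×5 = 251
Omar: 13×2 + 9×3 + 15×2 + 8×2 + 6×6 = 135
Wendy: 13×5 + 9×2 + 15×6 + 8×3 + 6×1 = 203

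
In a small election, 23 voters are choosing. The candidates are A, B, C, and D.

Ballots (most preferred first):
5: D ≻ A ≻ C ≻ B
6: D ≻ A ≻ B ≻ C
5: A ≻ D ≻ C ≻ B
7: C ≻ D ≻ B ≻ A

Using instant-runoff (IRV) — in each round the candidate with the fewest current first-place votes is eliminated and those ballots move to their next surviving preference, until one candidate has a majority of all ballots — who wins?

Round 1: A 5, B 0, C 7, D 11. B eliminated.
Round 2: A 5, C 7, D 11. A eliminated.
Round 3: C 7, D 16. D has a majority (≥12).

D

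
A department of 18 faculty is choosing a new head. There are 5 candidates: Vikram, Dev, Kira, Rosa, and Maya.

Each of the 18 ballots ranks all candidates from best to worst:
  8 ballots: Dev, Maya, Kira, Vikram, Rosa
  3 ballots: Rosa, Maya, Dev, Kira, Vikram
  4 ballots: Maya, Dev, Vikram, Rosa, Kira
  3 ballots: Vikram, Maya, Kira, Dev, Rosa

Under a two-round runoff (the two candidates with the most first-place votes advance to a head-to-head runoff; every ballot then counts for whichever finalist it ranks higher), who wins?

Maya

Round 1 first-place votes: Vikram 3, Dev 8, Kira 0, Rosa 3, Maya 4. Dev and Maya advance.
Runoff: Dev is ranked above Maya on 8 ballots, Maya above Dev on 10.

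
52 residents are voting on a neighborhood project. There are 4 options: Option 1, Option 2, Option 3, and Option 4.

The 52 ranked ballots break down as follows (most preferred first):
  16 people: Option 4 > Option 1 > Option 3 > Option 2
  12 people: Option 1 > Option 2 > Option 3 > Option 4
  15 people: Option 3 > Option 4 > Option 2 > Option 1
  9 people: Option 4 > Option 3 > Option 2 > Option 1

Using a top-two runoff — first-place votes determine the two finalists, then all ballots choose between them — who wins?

Round 1 first-place votes: Option 1 12, Option 2 0, Option 3 15, Option 4 25. Option 4 and Option 3 advance.
Runoff: Option 4 is ranked above Option 3 on 25 ballots, Option 3 above Option 4 on 27.

Option 3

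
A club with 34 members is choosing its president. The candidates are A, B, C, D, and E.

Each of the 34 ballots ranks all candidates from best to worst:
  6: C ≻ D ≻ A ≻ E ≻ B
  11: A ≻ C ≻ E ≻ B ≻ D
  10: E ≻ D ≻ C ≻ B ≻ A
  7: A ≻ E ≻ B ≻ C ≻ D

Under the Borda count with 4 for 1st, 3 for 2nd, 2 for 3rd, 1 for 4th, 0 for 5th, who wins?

A: 6×2 + 11×4 + 10×0 + 7×4 = 84
B: 6×0 + 11×1 + 10×1 + 7×2 = 35
C: 6×4 + 11×3 + 10×2 + 7×1 = 84
D: 6×3 + 11×0 + 10×3 + 7×0 = 48
E: 6×1 + 11×2 + 10×4 + 7×3 = 89

E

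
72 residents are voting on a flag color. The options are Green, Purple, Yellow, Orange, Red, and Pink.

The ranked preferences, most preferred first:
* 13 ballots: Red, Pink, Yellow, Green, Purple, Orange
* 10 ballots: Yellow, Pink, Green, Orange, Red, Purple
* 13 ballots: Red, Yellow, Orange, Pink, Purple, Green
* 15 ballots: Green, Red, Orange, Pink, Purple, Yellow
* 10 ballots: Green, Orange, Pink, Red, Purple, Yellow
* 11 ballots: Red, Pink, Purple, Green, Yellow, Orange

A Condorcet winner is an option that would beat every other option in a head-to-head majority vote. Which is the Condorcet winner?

Red

Red vs Green: 37–35
Red vs Purple: 72–0
Red vs Yellow: 62–10
Red vs Orange: 52–20
Red vs Pink: 52–20
Red beats every other option.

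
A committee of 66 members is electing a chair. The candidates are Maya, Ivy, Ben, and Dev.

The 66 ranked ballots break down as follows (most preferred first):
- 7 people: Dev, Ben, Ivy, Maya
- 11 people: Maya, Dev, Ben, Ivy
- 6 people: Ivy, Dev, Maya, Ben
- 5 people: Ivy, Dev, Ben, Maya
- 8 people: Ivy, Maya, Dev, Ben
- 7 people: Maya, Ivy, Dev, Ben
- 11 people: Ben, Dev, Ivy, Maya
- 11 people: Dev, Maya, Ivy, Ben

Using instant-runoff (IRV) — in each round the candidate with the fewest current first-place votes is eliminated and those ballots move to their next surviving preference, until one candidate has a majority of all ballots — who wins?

Dev

Round 1: Maya 18, Ivy 19, Ben 11, Dev 18. Ben eliminated.
Round 2: Maya 18, Ivy 19, Dev 29. Maya eliminated.
Round 3: Ivy 26, Dev 40. Dev has a majority (≥34).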